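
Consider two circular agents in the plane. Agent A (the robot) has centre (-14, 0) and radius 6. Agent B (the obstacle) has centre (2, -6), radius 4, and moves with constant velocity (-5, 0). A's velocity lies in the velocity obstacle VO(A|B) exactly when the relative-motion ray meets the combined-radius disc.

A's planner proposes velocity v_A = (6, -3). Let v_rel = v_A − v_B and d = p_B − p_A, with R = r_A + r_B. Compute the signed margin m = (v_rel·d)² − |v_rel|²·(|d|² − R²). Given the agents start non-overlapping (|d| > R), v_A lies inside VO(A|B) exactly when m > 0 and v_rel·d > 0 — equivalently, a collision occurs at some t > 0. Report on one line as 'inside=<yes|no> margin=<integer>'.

d = (16, -6),  |d|² = 292;  R = 6+4 = 10,  c = 292−10² = 192
v_rel = (11, -3),  |v_rel|² = 130;  v_rel·d = (11)·(16) + (-3)·(-6) = 194
130·t² − 388·t + 192 = 0  ⇒  m = 194² − 130·192 = 12676
m = 12676 > 0,  v_rel·d = 194 > 0  ⇒  inside

inside=yes margin=12676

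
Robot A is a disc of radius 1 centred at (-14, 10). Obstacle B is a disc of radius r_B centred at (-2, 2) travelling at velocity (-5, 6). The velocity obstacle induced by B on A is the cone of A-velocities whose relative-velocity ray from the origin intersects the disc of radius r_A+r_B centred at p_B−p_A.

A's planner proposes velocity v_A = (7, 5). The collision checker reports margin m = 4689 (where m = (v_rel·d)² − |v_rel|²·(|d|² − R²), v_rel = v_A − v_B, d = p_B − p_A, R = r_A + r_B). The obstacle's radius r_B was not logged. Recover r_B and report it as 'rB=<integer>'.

m = 4689
d = (12, -8);  v_rel = (12, -1),  |v_rel|² = 145
v_rel×d = (12)·(-8) − (-1)·(12) = -84
since m = R²·145 − (-84)²:  R² = (7056 + 4689) / 145 = 81
R = √81 = 9  ⇒  r_B = 9 − 1 = 8

rB=8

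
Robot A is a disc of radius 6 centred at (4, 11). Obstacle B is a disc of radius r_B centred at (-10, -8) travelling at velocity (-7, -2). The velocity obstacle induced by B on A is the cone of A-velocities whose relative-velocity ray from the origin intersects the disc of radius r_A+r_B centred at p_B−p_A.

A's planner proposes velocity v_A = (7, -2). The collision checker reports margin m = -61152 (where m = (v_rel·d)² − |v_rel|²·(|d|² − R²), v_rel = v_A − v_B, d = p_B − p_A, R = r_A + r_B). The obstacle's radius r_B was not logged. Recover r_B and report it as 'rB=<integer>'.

m = -61152
d = (-14, -19);  v_rel = (14, 0),  |v_rel|² = 196
v_rel×d = (14)·(-19) − (0)·(-14) = -266
since m = R²·196 − (-266)²:  R² = (70756 + -61152) / 196 = 49
R = √49 = 7  ⇒  r_B = 7 − 6 = 1

rB=1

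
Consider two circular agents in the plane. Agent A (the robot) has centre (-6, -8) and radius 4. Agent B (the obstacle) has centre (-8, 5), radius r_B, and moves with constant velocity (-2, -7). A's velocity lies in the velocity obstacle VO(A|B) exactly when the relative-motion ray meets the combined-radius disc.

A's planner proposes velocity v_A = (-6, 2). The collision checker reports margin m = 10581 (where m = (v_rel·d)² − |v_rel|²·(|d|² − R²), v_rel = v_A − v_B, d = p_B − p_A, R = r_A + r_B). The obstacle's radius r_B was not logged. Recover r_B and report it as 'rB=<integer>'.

m = 10581
d = (-2, 13);  v_rel = (-4, 9),  |v_rel|² = 97
v_rel×d = (-4)·(13) − (9)·(-2) = -34
since m = R²·97 − (-34)²:  R² = (1156 + 10581) / 97 = 121
R = √121 = 11  ⇒  r_B = 11 − 4 = 7

rB=7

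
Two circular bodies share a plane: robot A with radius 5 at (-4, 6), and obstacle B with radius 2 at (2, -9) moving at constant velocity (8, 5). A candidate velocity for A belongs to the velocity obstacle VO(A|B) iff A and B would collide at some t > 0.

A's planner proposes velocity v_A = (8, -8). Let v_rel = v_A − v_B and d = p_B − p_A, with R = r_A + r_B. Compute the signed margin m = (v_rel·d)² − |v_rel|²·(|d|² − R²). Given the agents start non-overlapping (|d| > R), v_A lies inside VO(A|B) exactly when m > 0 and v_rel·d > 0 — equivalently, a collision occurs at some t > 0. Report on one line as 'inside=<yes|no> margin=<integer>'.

d = (6, -15),  |d|² = 261;  R = 5+2 = 7,  c = 261−7² = 212
v_rel = (0, -13),  |v_rel|² = 169;  v_rel·d = (0)·(6) + (-13)·(-15) = 195
169·t² − 390·t + 212 = 0  ⇒  m = 195² − 169·212 = 2197
m = 2197 > 0,  v_rel·d = 195 > 0  ⇒  inside

inside=yes margin=2197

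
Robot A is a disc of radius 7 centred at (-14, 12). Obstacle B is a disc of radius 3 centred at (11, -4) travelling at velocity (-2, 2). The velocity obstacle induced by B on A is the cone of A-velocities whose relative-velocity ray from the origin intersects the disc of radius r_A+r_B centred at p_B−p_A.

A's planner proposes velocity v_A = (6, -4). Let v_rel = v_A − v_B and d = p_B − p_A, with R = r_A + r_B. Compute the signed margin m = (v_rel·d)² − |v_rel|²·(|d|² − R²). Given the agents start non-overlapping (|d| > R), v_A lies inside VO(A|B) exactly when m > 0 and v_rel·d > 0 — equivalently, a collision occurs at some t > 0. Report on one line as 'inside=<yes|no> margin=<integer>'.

d = (25, -16),  |d|² = 881;  R = 7+3 = 10,  c = 881−10² = 781
v_rel = (8, -6),  |v_rel|² = 100;  v_rel·d = (8)·(25) + (-6)·(-16) = 296
100·t² − 592·t + 781 = 0  ⇒  m = 296² − 100·781 = 9516
m = 9516 > 0,  v_rel·d = 296 > 0  ⇒  inside

inside=yes margin=9516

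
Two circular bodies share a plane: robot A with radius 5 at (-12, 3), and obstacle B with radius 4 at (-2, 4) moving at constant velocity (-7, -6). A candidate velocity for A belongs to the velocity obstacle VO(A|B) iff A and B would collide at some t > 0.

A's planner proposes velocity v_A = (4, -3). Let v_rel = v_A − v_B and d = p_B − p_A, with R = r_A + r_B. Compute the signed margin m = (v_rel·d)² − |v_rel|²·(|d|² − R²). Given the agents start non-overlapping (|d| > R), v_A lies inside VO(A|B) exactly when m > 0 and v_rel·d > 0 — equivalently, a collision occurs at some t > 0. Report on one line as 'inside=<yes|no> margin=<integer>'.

d = (10, 1),  |d|² = 101;  R = 5+4 = 9,  c = 101−9² = 20
v_rel = (11, 3),  |v_rel|² = 130;  v_rel·d = (11)·(10) + (3)·(1) = 113
130·t² − 226·t + 20 = 0  ⇒  m = 113² − 130·20 = 10169
m = 10169 > 0,  v_rel·d = 113 > 0  ⇒  inside

inside=yes margin=10169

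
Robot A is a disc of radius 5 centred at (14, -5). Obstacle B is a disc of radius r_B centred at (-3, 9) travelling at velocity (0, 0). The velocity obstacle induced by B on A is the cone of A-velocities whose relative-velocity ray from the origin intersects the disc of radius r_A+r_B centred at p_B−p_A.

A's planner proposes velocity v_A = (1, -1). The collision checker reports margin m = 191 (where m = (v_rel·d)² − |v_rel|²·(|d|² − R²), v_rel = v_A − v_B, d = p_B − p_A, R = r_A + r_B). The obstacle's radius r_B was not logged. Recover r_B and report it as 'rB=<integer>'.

m = 191
d = (-17, 14);  v_rel = (1, -1),  |v_rel|² = 2
v_rel×d = (1)·(14) − (-1)·(-17) = -3
since m = R²·2 − (-3)²:  R² = (9 + 191) / 2 = 100
R = √100 = 10  ⇒  r_B = 10 − 5 = 5

rB=5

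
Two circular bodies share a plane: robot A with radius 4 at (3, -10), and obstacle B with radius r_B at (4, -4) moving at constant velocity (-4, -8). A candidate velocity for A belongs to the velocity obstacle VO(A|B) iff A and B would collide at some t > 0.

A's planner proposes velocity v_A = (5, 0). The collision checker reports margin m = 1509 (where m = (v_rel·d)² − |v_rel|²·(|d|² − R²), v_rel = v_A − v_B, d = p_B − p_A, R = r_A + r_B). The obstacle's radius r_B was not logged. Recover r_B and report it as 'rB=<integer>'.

m = 1509
d = (1, 6);  v_rel = (9, 8),  |v_rel|² = 145
v_rel×d = (9)·(6) − (8)·(1) = 46
since m = R²·145 − 46²:  R² = (2116 + 1509) / 145 = 25
R = √25 = 5  ⇒  r_B = 5 − 4 = 1

rB=1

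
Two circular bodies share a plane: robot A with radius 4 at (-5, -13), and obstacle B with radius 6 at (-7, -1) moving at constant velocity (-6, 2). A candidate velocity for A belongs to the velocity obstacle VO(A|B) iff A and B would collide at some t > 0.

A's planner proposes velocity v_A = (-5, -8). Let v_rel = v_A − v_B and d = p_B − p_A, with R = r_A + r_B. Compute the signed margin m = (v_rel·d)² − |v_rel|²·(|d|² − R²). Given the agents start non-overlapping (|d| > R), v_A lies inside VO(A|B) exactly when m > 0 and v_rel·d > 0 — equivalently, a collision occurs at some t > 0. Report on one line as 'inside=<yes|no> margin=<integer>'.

d = (-2, 12),  |d|² = 148;  R = 4+6 = 10,  c = 148−10² = 48
v_rel = (1, -10),  |v_rel|² = 101;  v_rel·d = (1)·(-2) + (-10)·(12) = -122
101·t² + 244·t + 48 = 0  ⇒  m = (-122)² − 101·48 = 10036
m = 10036 > 0,  v_rel·d = -122 < 0  ⇒  outside

inside=no margin=10036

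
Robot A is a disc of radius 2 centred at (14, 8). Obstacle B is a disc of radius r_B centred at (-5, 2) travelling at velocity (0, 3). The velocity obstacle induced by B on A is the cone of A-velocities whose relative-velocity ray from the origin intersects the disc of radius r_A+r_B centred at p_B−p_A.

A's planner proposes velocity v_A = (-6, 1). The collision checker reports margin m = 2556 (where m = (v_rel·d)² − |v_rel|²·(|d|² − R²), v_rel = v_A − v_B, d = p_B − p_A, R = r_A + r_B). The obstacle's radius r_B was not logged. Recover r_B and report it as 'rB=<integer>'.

m = 2556
d = (-19, -6);  v_rel = (-6, -2),  |v_rel|² = 40
v_rel×d = (-6)·(-6) − (-2)·(-19) = -2
since m = R²·40 − (-2)²:  R² = (4 + 2556) / 40 = 64
R = √64 = 8  ⇒  r_B = 8 − 2 = 6

rB=6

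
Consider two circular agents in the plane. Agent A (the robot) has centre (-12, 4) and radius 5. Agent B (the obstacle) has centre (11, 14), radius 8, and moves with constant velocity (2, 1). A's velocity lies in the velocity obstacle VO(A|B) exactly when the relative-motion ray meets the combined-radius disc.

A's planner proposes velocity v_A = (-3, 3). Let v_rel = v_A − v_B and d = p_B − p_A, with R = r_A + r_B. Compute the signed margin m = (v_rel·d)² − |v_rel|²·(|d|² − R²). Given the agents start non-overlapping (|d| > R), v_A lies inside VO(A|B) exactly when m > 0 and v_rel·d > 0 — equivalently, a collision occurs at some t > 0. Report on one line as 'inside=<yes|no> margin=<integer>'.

d = (23, 10),  |d|² = 629;  R = 5+8 = 13,  c = 629−13² = 460
v_rel = (-5, 2),  |v_rel|² = 29;  v_rel·d = (-5)·(23) + (2)·(10) = -95
29·t² + 190·t + 460 = 0  ⇒  m = (-95)² − 29·460 = -4315
m = -4315 < 0,  v_rel·d = -95 < 0  ⇒  outside

inside=no margin=-4315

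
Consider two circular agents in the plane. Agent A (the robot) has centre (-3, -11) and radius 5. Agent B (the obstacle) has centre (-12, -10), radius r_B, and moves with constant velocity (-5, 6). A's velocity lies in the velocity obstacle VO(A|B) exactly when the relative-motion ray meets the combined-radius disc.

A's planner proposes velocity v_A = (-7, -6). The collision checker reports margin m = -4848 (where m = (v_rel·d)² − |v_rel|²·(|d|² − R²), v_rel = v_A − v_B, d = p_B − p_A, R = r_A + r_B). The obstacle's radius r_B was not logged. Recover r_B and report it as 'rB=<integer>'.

m = -4848
d = (-9, 1);  v_rel = (-2, -12),  |v_rel|² = 148
v_rel×d = (-2)·(1) − (-12)·(-9) = -110
since m = R²·148 − (-110)²:  R² = (12100 + -4848) / 148 = 49
R = √49 = 7  ⇒  r_B = 7 − 5 = 2

rB=2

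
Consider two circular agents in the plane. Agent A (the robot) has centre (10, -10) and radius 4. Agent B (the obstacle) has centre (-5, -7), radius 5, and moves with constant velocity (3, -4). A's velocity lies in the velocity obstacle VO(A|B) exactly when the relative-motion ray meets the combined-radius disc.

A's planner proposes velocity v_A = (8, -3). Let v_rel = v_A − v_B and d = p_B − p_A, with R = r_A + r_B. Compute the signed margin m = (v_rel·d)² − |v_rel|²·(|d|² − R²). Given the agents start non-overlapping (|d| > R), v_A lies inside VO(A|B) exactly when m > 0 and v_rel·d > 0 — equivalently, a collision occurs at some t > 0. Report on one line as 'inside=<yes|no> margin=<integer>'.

d = (-15, 3),  |d|² = 234;  R = 4+5 = 9,  c = 234−9² = 153
v_rel = (5, 1),  |v_rel|² = 26;  v_rel·d = (5)·(-15) + (1)·(3) = -72
26·t² + 144·t + 153 = 0  ⇒  m = (-72)² − 26·153 = 1206
m = 1206 > 0,  v_rel·d = -72 < 0  ⇒  outside

inside=no margin=1206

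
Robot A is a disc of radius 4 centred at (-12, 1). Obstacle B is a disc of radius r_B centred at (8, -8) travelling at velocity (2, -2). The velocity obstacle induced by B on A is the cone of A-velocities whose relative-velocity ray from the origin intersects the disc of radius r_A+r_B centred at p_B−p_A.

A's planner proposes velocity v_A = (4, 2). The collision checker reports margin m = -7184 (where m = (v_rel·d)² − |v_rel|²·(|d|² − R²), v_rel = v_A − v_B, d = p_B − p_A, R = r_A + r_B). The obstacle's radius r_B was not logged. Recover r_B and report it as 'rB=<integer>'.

m = -7184
d = (20, -9);  v_rel = (2, 4),  |v_rel|² = 20
v_rel×d = (2)·(-9) − (4)·(20) = -98
since m = R²·20 − (-98)²:  R² = (9604 + -7184) / 20 = 121
R = √121 = 11  ⇒  r_B = 11 − 4 = 7

rB=7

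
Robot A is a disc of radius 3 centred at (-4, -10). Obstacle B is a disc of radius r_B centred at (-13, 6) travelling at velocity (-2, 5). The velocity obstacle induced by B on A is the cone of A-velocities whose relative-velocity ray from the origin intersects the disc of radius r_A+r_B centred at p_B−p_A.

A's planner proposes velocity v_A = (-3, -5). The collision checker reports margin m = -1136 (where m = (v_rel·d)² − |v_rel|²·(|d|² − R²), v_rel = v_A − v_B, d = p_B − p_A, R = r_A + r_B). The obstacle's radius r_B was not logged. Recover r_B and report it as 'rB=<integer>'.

m = -1136
d = (-9, 16);  v_rel = (-1, -10),  |v_rel|² = 101
v_rel×d = (-1)·(16) − (-10)·(-9) = -106
since m = R²·101 − (-106)²:  R² = (11236 + -1136) / 101 = 100
R = √100 = 10  ⇒  r_B = 10 − 3 = 7

rB=7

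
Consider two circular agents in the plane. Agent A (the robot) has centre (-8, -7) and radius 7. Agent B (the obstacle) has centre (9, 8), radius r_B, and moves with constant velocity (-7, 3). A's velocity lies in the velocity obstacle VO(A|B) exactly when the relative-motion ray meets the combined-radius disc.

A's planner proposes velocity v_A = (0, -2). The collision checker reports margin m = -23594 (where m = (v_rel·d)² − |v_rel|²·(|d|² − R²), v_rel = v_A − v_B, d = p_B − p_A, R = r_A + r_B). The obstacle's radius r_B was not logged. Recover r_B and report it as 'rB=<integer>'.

m = -23594
d = (17, 15);  v_rel = (7, -5),  |v_rel|² = 74
v_rel×d = (7)·(15) − (-5)·(17) = 190
since m = R²·74 − 190²:  R² = (36100 + -23594) / 74 = 169
R = √169 = 13  ⇒  r_B = 13 − 7 = 6

rB=6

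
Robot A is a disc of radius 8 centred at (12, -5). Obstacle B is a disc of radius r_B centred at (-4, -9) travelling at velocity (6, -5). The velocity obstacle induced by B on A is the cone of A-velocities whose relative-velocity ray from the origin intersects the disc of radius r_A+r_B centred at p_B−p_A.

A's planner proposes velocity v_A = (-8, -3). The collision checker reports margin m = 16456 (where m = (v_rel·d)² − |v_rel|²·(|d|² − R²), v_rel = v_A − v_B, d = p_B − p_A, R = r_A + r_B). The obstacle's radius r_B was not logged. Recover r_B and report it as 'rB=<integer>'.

m = 16456
d = (-16, -4);  v_rel = (-14, 2),  |v_rel|² = 200
v_rel×d = (-14)·(-4) − (2)·(-16) = 88
since m = R²·200 − 88²:  R² = (7744 + 16456) / 200 = 121
R = √121 = 11  ⇒  r_B = 11 − 8 = 3

rB=3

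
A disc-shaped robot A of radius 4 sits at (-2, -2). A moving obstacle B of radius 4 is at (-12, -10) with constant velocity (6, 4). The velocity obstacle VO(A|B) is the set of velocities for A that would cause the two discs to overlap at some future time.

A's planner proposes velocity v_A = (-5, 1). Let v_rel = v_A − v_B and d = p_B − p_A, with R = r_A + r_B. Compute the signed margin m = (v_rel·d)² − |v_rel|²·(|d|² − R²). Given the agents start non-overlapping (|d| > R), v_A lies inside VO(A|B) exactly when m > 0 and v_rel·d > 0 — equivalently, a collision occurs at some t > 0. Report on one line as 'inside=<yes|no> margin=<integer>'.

d = (-10, -8),  |d|² = 164;  R = 4+4 = 8,  c = 164−8² = 100
v_rel = (-11, -3),  |v_rel|² = 130;  v_rel·d = (-11)·(-10) + (-3)·(-8) = 134
130·t² − 268·t + 100 = 0  ⇒  m = 134² − 130·100 = 4956
m = 4956 > 0,  v_rel·d = 134 > 0  ⇒  inside

inside=yes margin=4956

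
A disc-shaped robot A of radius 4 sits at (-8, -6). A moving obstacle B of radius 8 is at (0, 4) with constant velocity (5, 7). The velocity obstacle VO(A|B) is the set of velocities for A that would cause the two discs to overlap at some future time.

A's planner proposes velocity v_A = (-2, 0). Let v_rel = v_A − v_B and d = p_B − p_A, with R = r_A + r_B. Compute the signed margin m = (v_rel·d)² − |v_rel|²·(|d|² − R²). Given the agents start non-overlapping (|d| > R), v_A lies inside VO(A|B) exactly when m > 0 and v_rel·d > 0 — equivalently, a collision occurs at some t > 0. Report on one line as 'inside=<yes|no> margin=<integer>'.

d = (8, 10),  |d|² = 164;  R = 4+8 = 12,  c = 164−12² = 20
v_rel = (-7, -7),  |v_rel|² = 98;  v_rel·d = (-7)·(8) + (-7)·(10) = -126
98·t² + 252·t + 20 = 0  ⇒  m = (-126)² − 98·20 = 13916
m = 13916 > 0,  v_rel·d = -126 < 0  ⇒  outside

inside=no margin=13916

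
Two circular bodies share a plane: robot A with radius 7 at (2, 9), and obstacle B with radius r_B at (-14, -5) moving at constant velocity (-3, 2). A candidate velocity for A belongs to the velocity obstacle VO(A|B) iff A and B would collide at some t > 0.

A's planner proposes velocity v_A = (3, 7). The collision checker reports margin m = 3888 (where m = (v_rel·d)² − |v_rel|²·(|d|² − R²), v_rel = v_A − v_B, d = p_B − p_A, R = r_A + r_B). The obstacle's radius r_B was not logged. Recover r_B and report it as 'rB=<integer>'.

m = 3888
d = (-16, -14);  v_rel = (6, 5),  |v_rel|² = 61
v_rel×d = (6)·(-14) − (5)·(-16) = -4
since m = R²·61 − (-4)²:  R² = (16 + 3888) / 61 = 64
R = √64 = 8  ⇒  r_B = 8 − 7 = 1

rB=1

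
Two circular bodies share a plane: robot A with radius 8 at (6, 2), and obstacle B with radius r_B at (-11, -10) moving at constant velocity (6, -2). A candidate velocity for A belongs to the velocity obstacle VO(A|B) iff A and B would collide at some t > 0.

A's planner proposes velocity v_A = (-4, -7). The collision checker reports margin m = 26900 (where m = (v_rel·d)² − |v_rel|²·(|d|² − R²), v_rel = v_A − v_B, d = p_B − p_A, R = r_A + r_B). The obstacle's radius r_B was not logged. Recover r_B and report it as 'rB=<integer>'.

m = 26900
d = (-17, -12);  v_rel = (-10, -5),  |v_rel|² = 125
v_rel×d = (-10)·(-12) − (-5)·(-17) = 35
since m = R²·125 − 35²:  R² = (1225 + 26900) / 125 = 225
R = √225 = 15  ⇒  r_B = 15 − 8 = 7

rB=7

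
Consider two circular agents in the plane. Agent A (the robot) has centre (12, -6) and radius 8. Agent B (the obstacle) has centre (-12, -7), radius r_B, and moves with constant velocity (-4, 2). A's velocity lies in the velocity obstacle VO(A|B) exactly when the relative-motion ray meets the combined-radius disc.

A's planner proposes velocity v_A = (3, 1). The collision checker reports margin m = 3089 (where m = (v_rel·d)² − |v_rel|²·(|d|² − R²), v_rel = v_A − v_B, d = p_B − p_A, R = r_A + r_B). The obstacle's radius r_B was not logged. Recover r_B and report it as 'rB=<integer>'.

m = 3089
d = (-24, -1);  v_rel = (7, -1),  |v_rel|² = 50
v_rel×d = (7)·(-1) − (-1)·(-24) = -31
since m = R²·50 − (-31)²:  R² = (961 + 3089) / 50 = 81
R = √81 = 9  ⇒  r_B = 9 − 8 = 1

rB=1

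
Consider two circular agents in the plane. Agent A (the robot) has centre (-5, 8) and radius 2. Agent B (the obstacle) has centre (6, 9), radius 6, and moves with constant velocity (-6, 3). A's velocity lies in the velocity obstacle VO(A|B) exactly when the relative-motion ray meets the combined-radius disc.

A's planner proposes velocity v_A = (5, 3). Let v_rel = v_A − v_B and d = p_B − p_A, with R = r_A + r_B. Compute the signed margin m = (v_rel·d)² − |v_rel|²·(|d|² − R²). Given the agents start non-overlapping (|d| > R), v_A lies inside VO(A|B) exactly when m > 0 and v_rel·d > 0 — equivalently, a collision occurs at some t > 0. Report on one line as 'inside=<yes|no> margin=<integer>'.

d = (11, 1),  |d|² = 122;  R = 2+6 = 8,  c = 122−8² = 58
v_rel = (11, 0),  |v_rel|² = 121;  v_rel·d = (11)·(11) + (0)·(1) = 121
121·t² − 242·t + 58 = 0  ⇒  m = 121² − 121·58 = 7623
m = 7623 > 0,  v_rel·d = 121 > 0  ⇒  inside

inside=yes margin=7623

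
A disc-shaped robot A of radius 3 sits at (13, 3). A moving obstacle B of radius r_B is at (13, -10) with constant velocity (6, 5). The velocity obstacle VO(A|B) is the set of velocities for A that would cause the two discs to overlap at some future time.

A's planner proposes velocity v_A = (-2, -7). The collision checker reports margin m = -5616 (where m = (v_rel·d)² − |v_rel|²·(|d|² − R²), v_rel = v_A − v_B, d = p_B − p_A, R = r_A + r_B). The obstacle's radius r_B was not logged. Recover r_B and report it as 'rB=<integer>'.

m = -5616
d = (0, -13);  v_rel = (-8, -12),  |v_rel|² = 208
v_rel×d = (-8)·(-13) − (-12)·(0) = 104
since m = R²·208 − 104²:  R² = (10816 + -5616) / 208 = 25
R = √25 = 5  ⇒  r_B = 5 − 3 = 2

rB=2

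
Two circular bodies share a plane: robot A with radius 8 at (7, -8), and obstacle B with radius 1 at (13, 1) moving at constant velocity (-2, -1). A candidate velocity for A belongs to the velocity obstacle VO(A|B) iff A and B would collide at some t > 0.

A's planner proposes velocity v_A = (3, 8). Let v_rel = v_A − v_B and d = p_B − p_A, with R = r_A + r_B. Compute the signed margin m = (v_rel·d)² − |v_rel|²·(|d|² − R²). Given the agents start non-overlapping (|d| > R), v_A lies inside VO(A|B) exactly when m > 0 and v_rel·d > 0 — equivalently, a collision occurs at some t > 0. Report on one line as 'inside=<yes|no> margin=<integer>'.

d = (6, 9),  |d|² = 117;  R = 8+1 = 9,  c = 117−9² = 36
v_rel = (5, 9),  |v_rel|² = 106;  v_rel·d = (5)·(6) + (9)·(9) = 111
106·t² − 222·t + 36 = 0  ⇒  m = 111² − 106·36 = 8505
m = 8505 > 0,  v_rel·d = 111 > 0  ⇒  inside

inside=yes margin=8505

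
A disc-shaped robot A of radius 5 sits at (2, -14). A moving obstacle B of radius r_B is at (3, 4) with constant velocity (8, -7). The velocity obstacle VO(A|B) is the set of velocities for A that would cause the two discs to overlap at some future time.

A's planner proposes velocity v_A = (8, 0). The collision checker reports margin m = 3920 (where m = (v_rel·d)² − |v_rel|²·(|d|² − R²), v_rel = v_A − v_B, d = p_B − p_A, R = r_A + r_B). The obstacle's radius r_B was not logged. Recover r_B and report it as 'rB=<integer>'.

m = 3920
d = (1, 18);  v_rel = (0, 7),  |v_rel|² = 49
v_rel×d = (0)·(18) − (7)·(1) = -7
since m = R²·49 − (-7)²:  R² = (49 + 3920) / 49 = 81
R = √81 = 9  ⇒  r_B = 9 − 5 = 4

rB=4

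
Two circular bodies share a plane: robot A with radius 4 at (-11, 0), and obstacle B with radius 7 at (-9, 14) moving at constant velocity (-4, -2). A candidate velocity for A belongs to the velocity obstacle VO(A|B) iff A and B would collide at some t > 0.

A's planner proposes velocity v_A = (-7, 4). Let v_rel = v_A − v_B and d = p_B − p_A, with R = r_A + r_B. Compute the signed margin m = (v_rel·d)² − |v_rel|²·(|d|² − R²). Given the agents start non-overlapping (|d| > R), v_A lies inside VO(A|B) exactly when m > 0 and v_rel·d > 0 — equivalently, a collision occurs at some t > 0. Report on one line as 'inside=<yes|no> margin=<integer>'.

d = (2, 14),  |d|² = 200;  R = 4+7 = 11,  c = 200−11² = 79
v_rel = (-3, 6),  |v_rel|² = 45;  v_rel·d = (-3)·(2) + (6)·(14) = 78
45·t² − 156·t + 79 = 0  ⇒  m = 78² − 45·79 = 2529
m = 2529 > 0,  v_rel·d = 78 > 0  ⇒  inside

inside=yes margin=2529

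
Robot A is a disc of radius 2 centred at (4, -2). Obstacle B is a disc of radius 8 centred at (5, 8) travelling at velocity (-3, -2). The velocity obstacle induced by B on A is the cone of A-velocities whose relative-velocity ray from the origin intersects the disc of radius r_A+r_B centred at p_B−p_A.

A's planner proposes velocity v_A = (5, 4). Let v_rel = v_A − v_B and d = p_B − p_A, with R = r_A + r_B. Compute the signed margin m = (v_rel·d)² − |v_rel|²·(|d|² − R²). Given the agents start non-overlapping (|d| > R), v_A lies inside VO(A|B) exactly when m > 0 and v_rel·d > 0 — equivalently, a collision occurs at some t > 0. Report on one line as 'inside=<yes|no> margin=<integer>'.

d = (1, 10),  |d|² = 101;  R = 2+8 = 10,  c = 101−10² = 1
v_rel = (8, 6),  |v_rel|² = 100;  v_rel·d = (8)·(1) + (6)·(10) = 68
100·t² − 136·t + 1 = 0  ⇒  m = 68² − 100·1 = 4524
m = 4524 > 0,  v_rel·d = 68 > 0  ⇒  inside

inside=yes margin=4524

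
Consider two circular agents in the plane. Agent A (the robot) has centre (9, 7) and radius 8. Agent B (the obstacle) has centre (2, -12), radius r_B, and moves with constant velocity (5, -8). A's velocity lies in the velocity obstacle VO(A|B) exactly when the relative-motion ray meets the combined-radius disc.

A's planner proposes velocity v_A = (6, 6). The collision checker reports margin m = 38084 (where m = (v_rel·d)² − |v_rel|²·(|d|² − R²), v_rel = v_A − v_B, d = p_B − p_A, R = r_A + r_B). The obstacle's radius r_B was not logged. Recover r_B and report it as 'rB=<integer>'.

m = 38084
d = (-7, -19);  v_rel = (1, 14),  |v_rel|² = 197
v_rel×d = (1)·(-19) − (14)·(-7) = 79
since m = R²·197 − 79²:  R² = (6241 + 38084) / 197 = 225
R = √225 = 15  ⇒  r_B = 15 − 8 = 7

rB=7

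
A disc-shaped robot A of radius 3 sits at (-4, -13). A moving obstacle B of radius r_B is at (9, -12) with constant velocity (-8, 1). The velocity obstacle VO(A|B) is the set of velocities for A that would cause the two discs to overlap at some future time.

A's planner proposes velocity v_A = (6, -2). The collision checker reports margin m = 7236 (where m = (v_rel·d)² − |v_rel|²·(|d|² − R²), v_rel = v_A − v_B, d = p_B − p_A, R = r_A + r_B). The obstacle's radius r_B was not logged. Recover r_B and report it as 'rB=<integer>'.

m = 7236
d = (13, 1);  v_rel = (14, -3),  |v_rel|² = 205
v_rel×d = (14)·(1) − (-3)·(13) = 53
since m = R²·205 − 53²:  R² = (2809 + 7236) / 205 = 49
R = √49 = 7  ⇒  r_B = 7 − 3 = 4

rB=4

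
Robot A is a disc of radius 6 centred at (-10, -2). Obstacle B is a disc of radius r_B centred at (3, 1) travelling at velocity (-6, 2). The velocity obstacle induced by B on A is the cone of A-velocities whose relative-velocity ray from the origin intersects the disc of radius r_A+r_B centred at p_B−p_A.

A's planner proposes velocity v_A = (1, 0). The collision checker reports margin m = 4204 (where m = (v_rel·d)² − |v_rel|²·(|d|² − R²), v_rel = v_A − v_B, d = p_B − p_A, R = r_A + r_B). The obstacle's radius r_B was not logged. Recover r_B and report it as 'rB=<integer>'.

m = 4204
d = (13, 3);  v_rel = (7, -2),  |v_rel|² = 53
v_rel×d = (7)·(3) − (-2)·(13) = 47
since m = R²·53 − 47²:  R² = (2209 + 4204) / 53 = 121
R = √121 = 11  ⇒  r_B = 11 − 6 = 5

rB=5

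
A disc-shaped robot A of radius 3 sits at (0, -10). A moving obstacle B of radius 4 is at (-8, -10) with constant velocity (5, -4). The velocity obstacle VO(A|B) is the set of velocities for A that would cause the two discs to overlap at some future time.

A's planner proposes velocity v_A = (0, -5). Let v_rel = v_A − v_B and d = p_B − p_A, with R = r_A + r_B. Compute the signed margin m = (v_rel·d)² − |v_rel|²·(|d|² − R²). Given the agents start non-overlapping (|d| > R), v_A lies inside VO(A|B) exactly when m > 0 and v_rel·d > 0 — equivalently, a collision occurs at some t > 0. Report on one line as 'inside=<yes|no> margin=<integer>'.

d = (-8, 0),  |d|² = 64;  R = 3+4 = 7,  c = 64−7² = 15
v_rel = (-5, -1),  |v_rel|² = 26;  v_rel·d = (-5)·(-8) + (-1)·(0) = 40
26·t² − 80·t + 15 = 0  ⇒  m = 40² − 26·15 = 1210
m = 1210 > 0,  v_rel·d = 40 > 0  ⇒  inside

inside=yes margin=1210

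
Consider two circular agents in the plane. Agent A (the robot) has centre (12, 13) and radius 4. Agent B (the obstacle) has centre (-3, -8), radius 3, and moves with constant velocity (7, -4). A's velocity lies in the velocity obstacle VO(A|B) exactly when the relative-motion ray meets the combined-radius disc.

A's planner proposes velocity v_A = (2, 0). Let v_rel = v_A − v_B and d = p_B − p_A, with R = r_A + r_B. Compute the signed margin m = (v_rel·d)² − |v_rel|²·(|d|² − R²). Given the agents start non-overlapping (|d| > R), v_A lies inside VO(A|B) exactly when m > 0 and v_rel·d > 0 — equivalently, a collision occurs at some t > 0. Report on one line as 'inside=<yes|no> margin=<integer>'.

d = (-15, -21),  |d|² = 666;  R = 4+3 = 7,  c = 666−7² = 617
v_rel = (-5, 4),  |v_rel|² = 41;  v_rel·d = (-5)·(-15) + (4)·(-21) = -9
41·t² + 18·t + 617 = 0  ⇒  m = (-9)² − 41·617 = -25216
m = -25216 < 0,  v_rel·d = -9 < 0  ⇒  outside

inside=no margin=-25216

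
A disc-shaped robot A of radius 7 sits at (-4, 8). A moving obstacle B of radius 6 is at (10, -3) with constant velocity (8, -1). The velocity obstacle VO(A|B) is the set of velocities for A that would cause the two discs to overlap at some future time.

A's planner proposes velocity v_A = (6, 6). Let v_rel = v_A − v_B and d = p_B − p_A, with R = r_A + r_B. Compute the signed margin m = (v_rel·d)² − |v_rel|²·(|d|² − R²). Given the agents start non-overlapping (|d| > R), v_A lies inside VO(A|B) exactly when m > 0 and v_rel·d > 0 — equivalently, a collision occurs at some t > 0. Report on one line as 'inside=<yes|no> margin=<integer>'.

d = (14, -11),  |d|² = 317;  R = 7+6 = 13,  c = 317−13² = 148
v_rel = (-2, 7),  |v_rel|² = 53;  v_rel·d = (-2)·(14) + (7)·(-11) = -105
53·t² + 210·t + 148 = 0  ⇒  m = (-105)² − 53·148 = 3181
m = 3181 > 0,  v_rel·d = -105 < 0  ⇒  outside

inside=no margin=3181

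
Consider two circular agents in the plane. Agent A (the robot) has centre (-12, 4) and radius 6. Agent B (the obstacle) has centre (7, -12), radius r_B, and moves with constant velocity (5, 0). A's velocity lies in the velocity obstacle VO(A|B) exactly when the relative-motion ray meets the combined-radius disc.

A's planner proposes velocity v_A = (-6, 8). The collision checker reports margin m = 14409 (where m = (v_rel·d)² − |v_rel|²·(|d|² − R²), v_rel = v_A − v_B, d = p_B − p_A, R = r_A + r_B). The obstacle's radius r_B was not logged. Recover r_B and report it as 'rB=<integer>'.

m = 14409
d = (19, -16);  v_rel = (-11, 8),  |v_rel|² = 185
v_rel×d = (-11)·(-16) − (8)·(19) = 24
since m = R²·185 − 24²:  R² = (576 + 14409) / 185 = 81
R = √81 = 9  ⇒  r_B = 9 − 6 = 3

rB=3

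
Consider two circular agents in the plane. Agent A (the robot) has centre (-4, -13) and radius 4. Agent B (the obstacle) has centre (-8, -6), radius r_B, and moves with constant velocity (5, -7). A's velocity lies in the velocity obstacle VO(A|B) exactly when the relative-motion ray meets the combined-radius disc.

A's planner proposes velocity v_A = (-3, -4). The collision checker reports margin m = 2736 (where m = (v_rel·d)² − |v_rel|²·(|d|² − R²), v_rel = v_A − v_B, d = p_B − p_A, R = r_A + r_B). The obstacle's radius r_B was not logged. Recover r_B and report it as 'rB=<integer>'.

m = 2736
d = (-4, 7);  v_rel = (-8, 3),  |v_rel|² = 73
v_rel×d = (-8)·(7) − (3)·(-4) = -44
since m = R²·73 − (-44)²:  R² = (1936 + 2736) / 73 = 64
R = √64 = 8  ⇒  r_B = 8 − 4 = 4

rB=4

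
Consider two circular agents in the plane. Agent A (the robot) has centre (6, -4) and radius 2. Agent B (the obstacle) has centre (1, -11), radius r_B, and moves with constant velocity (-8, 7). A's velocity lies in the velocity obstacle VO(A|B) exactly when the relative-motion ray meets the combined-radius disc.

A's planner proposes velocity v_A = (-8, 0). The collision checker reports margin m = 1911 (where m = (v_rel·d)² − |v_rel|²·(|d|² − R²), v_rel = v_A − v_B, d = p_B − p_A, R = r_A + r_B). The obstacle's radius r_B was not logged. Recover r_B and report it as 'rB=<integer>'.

m = 1911
d = (-5, -7);  v_rel = (0, -7),  |v_rel|² = 49
v_rel×d = (0)·(-7) − (-7)·(-5) = -35
since m = R²·49 − (-35)²:  R² = (1225 + 1911) / 49 = 64
R = √64 = 8  ⇒  r_B = 8 − 2 = 6

rB=6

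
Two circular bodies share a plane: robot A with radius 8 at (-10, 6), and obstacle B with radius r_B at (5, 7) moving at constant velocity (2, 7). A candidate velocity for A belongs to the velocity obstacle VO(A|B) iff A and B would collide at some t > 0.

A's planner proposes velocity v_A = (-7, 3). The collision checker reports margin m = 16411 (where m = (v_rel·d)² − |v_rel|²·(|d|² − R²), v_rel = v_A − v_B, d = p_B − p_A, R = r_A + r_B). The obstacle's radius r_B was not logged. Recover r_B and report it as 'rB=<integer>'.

m = 16411
d = (15, 1);  v_rel = (-9, -4),  |v_rel|² = 97
v_rel×d = (-9)·(1) − (-4)·(15) = 51
since m = R²·97 − 51²:  R² = (2601 + 16411) / 97 = 196
R = √196 = 14  ⇒  r_B = 14 − 8 = 6

rB=6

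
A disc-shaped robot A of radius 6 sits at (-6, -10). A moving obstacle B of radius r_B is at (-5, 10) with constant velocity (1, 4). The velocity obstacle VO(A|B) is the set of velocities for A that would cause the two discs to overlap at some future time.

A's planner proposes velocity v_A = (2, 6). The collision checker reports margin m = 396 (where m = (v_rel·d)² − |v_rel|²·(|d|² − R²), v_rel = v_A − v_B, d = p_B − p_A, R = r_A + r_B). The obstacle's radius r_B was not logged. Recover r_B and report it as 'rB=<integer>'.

m = 396
d = (1, 20);  v_rel = (1, 2),  |v_rel|² = 5
v_rel×d = (1)·(20) − (2)·(1) = 18
since m = R²·5 − 18²:  R² = (324 + 396) / 5 = 144
R = √144 = 12  ⇒  r_B = 12 − 6 = 6

rB=6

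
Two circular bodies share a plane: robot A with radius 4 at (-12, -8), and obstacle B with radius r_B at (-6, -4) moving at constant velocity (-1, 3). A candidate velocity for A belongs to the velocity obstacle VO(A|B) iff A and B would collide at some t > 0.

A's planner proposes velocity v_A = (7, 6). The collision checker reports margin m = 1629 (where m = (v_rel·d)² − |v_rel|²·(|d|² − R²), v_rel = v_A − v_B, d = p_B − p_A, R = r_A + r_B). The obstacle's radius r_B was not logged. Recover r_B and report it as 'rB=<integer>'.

m = 1629
d = (6, 4);  v_rel = (8, 3),  |v_rel|² = 73
v_rel×d = (8)·(4) − (3)·(6) = 14
since m = R²·73 − 14²:  R² = (196 + 1629) / 73 = 25
R = √25 = 5  ⇒  r_B = 5 − 4 = 1

rB=1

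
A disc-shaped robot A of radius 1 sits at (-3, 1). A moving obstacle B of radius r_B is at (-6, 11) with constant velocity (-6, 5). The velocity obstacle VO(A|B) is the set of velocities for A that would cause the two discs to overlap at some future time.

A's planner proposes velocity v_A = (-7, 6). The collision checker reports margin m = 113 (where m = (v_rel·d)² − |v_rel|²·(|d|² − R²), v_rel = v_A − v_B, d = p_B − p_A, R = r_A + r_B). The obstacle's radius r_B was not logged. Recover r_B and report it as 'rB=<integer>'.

m = 113
d = (-3, 10);  v_rel = (-1, 1),  |v_rel|² = 2
v_rel×d = (-1)·(10) − (1)·(-3) = -7
since m = R²·2 − (-7)²:  R² = (49 + 113) / 2 = 81
R = √81 = 9  ⇒  r_B = 9 − 1 = 8

rB=8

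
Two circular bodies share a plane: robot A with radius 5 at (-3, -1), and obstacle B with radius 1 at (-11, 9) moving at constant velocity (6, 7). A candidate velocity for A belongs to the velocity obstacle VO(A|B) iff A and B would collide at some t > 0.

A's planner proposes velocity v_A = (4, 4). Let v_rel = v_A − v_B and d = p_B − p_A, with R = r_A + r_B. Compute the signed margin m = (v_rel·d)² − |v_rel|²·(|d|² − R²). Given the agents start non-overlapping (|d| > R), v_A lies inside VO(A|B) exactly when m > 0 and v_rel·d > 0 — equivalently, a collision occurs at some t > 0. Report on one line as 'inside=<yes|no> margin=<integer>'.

d = (-8, 10),  |d|² = 164;  R = 5+1 = 6,  c = 164−6² = 128
v_rel = (-2, -3),  |v_rel|² = 13;  v_rel·d = (-2)·(-8) + (-3)·(10) = -14
13·t² + 28·t + 128 = 0  ⇒  m = (-14)² − 13·128 = -1468
m = -1468 < 0,  v_rel·d = -14 < 0  ⇒  outside

inside=no margin=-1468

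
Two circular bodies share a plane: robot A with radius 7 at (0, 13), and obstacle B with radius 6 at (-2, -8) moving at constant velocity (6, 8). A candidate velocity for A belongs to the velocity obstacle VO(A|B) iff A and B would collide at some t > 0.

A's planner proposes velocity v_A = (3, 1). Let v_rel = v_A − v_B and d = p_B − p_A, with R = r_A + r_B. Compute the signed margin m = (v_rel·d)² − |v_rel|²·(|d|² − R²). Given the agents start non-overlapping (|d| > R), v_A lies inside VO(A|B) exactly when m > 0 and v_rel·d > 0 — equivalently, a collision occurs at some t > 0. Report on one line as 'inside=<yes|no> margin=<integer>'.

d = (-2, -21),  |d|² = 445;  R = 7+6 = 13,  c = 445−13² = 276
v_rel = (-3, -7),  |v_rel|² = 58;  v_rel·d = (-3)·(-2) + (-7)·(-21) = 153
58·t² − 306·t + 276 = 0  ⇒  m = 153² − 58·276 = 7401
m = 7401 > 0,  v_rel·d = 153 > 0  ⇒  inside

inside=yes margin=7401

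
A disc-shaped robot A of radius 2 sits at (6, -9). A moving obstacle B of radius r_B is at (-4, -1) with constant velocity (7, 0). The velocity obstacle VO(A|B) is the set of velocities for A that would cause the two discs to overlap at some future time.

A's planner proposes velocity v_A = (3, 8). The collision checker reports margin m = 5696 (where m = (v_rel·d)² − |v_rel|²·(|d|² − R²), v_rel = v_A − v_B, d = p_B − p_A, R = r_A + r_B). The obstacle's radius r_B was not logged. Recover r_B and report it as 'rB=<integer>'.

m = 5696
d = (-10, 8);  v_rel = (-4, 8),  |v_rel|² = 80
v_rel×d = (-4)·(8) − (8)·(-10) = 48
since m = R²·80 − 48²:  R² = (2304 + 5696) / 80 = 100
R = √100 = 10  ⇒  r_B = 10 − 2 = 8

rB=8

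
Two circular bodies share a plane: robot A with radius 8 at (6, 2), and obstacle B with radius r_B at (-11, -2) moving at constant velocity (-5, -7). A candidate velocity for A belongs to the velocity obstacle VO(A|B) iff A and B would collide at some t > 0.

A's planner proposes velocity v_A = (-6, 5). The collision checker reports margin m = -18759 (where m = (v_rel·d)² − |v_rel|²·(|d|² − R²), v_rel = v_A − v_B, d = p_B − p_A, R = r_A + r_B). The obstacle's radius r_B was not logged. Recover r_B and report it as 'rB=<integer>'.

m = -18759
d = (-17, -4);  v_rel = (-1, 12),  |v_rel|² = 145
v_rel×d = (-1)·(-4) − (12)·(-17) = 208
since m = R²·145 − 208²:  R² = (43264 + -18759) / 145 = 169
R = √169 = 13  ⇒  r_B = 13 − 8 = 5

rB=5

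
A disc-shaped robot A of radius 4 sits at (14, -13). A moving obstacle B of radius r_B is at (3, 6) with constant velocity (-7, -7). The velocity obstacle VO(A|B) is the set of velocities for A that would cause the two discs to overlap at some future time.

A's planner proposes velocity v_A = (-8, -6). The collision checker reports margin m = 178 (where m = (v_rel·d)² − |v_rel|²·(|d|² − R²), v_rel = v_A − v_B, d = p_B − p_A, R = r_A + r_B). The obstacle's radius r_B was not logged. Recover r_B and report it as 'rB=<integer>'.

m = 178
d = (-11, 19);  v_rel = (-1, 1),  |v_rel|² = 2
v_rel×d = (-1)·(19) − (1)·(-11) = -8
since m = R²·2 − (-8)²:  R² = (64 + 178) / 2 = 121
R = √121 = 11  ⇒  r_B = 11 − 4 = 7

rB=7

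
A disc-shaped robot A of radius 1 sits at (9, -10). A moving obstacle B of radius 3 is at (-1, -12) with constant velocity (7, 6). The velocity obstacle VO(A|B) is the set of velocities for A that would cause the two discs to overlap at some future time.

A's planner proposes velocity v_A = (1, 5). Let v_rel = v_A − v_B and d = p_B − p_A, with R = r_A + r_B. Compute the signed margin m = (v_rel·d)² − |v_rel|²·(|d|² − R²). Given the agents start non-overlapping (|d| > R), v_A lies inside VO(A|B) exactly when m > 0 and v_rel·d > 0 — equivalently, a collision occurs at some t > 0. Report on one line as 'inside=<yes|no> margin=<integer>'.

d = (-10, -2),  |d|² = 104;  R = 1+3 = 4,  c = 104−4² = 88
v_rel = (-6, -1),  |v_rel|² = 37;  v_rel·d = (-6)·(-10) + (-1)·(-2) = 62
37·t² − 124·t + 88 = 0  ⇒  m = 62² − 37·88 = 588
m = 588 > 0,  v_rel·d = 62 > 0  ⇒  inside

inside=yes margin=588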